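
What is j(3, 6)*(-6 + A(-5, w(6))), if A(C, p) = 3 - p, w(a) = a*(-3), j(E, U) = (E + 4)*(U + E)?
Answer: 945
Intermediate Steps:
j(E, U) = (4 + E)*(E + U)
w(a) = -3*a
j(3, 6)*(-6 + A(-5, w(6))) = (3**2 + 4*3 + 4*6 + 3*6)*(-6 + (3 - (-3)*6)) = (9 + 12 + 24 + 18)*(-6 + (3 - 1*(-18))) = 63*(-6 + (3 + 18)) = 63*(-6 + 21) = 63*15 = 945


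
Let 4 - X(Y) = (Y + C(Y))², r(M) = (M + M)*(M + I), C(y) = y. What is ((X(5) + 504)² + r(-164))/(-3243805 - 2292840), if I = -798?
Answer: -96400/1107329 ≈ -0.087056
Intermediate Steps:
r(M) = 2*M*(-798 + M) (r(M) = (M + M)*(M - 798) = (2*M)*(-798 + M) = 2*M*(-798 + M))
X(Y) = 4 - 4*Y² (X(Y) = 4 - (Y + Y)² = 4 - (2*Y)² = 4 - 4*Y²)
((X(5) + 504)² + r(-164))/(-3243805 - 2292840) = (((4 - 4*5²) + 504)² + 2*(-164)*(-798 - 164))/(-3243805 - 2292840) = (((4 - 4*25) + 504)² + 2*(-164)*(-962))/(-5536645) = (((4 - 100) + 504)² + 315536)*(-1/5536645) = ((-96 + 504)² + 315536)*(-1/5536645) = (408² + 315536)*(-1/5536645) = (166464 + 315536)*(-1/5536645) = 482000*(-1/5536645) = -96400/1107329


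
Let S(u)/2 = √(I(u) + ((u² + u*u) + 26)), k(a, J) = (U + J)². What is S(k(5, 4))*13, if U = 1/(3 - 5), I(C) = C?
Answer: 13*√5414/2 ≈ 478.27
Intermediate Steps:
U = -½ (U = 1/(-2) = -½ ≈ -0.50000)
k(a, J) = (-½ + J)²
S(u) = 2*√(26 + u + 2*u²) (S(u) = 2*√(u + ((u² + u*u) + 26)) = 2*√(u + ((u² + u²) + 26)) = 2*√(u + (2*u² + 26)) = 2*√(u + (26 + 2*u²)) = 2*√(26 + u + 2*u²))
S(k(5, 4))*13 = (2*√(26 + (-1 + 2*4)²/4 + 2*((-1 + 2*4)²/4)²))*13 = (2*√(26 + (-1 + 8)²/4 + 2*((-1 + 8)²/4)²))*13 = (2*√(26 + (¼)*7² + 2*((¼)*7²)²))*13 = (2*√(26 + (¼)*49 + 2*((¼)*49)²))*13 = (2*√(26 + 49/4 + 2*(49/4)²))*13 = (2*√(26 + 49/4 + 2*(2401/16)))*13 = (2*√(26 + 49/4 + 2401/8))*13 = (2*√(2707/8))*13 = (2*(√5414/4))*13 = (√5414/2)*13 = 13*√5414/2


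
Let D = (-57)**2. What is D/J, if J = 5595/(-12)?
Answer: -12996/1865 ≈ -6.9684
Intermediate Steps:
D = 3249
J = -1865/4 (J = 5595*(-1/12) = -1865/4 ≈ -466.25)
D/J = 3249/(-1865/4) = 3249*(-4/1865) = -12996/1865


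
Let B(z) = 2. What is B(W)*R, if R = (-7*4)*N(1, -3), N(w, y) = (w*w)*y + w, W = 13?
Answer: 112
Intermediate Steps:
N(w, y) = w + y*w² (N(w, y) = w²*y + w = y*w² + w = w + y*w²)
R = 56 (R = (-7*4)*(1*(1 + 1*(-3))) = -28*(1 - 3) = -28*(-2) = 56)
B(W)*R = 2*56 = 112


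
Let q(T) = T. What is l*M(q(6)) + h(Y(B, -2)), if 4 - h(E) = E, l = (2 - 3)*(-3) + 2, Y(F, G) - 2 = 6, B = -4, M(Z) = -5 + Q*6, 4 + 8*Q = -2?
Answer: -103/2 ≈ -51.500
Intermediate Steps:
Q = -3/4 (Q = -1/2 + (1/8)*(-2) = -1/2 - 1/4 = -3/4 ≈ -0.75000)
M(Z) = -19/2 (M(Z) = -5 - 3/4*6 = -5 - 9/2 = -19/2)
Y(F, G) = 8 (Y(F, G) = 2 + 6 = 8)
l = 5 (l = -1*(-3) + 2 = 3 + 2 = 5)
h(E) = 4 - E
l*M(q(6)) + h(Y(B, -2)) = 5*(-19/2) + (4 - 1*8) = -95/2 + (4 - 8) = -95/2 - 4 = -103/2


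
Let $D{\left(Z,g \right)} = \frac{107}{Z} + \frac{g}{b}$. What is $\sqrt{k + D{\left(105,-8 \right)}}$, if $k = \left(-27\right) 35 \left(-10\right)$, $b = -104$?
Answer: $\frac{\sqrt{17609518290}}{1365} \approx 97.217$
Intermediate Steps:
$D{\left(Z,g \right)} = \frac{107}{Z} - \frac{g}{104}$ ($D{\left(Z,g \right)} = \frac{107}{Z} + \frac{g}{-104} = \frac{107}{Z} + g \left(- \frac{1}{104}\right) = \frac{107}{Z} - \frac{g}{104}$)
$k = 9450$ ($k = \left(-945\right) \left(-10\right) = 9450$)
$\sqrt{k + D{\left(105,-8 \right)}} = \sqrt{9450 - \left(- \frac{1}{13} - \frac{107}{105}\right)} = \sqrt{9450 + \left(107 \cdot \frac{1}{105} + \frac{1}{13}\right)} = \sqrt{9450 + \left(\frac{107}{105} + \frac{1}{13}\right)} = \sqrt{9450 + \frac{1496}{1365}} = \sqrt{\frac{12900746}{1365}} = \frac{\sqrt{17609518290}}{1365}$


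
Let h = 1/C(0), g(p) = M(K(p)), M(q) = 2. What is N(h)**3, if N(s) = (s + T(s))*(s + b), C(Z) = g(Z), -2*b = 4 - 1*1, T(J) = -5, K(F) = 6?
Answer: 729/8 ≈ 91.125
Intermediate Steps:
b = -3/2 (b = -(4 - 1*1)/2 = -(4 - 1)/2 = -1/2*3 = -3/2 ≈ -1.5000)
g(p) = 2
C(Z) = 2
h = 1/2 ≈ 0.50000
N(s) = (-5 + s)*(-3/2 + s) (N(s) = (s - 5)*(s - 3/2) = (-5 + s)*(-3/2 + s))
N(h)**3 = (15/2 + (1/2)**2 - 13/2*1/2)**3 = (15/2 + 1/4 - 13/4)**3 = (9/2)**3 = 729/8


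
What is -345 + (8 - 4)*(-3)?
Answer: -357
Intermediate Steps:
-345 + (8 - 4)*(-3) = -345 + 4*(-3) = -345 - 12 = -357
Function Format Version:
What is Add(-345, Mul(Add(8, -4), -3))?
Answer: -357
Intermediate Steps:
Add(-345, Mul(Add(8, -4), -3)) = Add(-345, Mul(4, -3)) = Add(-345, -12) = -357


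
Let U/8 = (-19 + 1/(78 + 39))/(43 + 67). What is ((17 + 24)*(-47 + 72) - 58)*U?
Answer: -781336/585 ≈ -1335.6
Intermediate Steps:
U = -808/585 (U = 8*((-19 + 1/(78 + 39))/(43 + 67)) = 8*((-19 + 1/117)/110) = 8*((-19 + 1/117)*(1/110)) = 8*(-2222/117*1/110) = 8*(-101/585) = -808/585 ≈ -1.3812)
((17 + 24)*(-47 + 72) - 58)*U = ((17 + 24)*(-47 + 72) - 58)*(-808/585) = (41*25 - 58)*(-808/585) = (1025 - 58)*(-808/585) = 967*(-808/585) = -781336/585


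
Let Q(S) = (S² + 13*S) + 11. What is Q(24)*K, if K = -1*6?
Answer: -5394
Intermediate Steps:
Q(S) = 11 + S² + 13*S
K = -6
Q(24)*K = (11 + 24² + 13*24)*(-6) = (11 + 576 + 312)*(-6) = 899*(-6) = -5394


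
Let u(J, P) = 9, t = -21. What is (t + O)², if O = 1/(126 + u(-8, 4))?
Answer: 8031556/18225 ≈ 440.69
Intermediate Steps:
O = 1/135 (O = 1/(126 + 9) = 1/135 ≈ 0.0074074)
(t + O)² = (-21 + 1/135)² = (-2834/135)² = 8031556/18225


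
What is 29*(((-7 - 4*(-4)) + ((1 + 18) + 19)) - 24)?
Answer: 667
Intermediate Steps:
29*(((-7 - 4*(-4)) + ((1 + 18) + 19)) - 24) = 29*(((-7 + 16) + (19 + 19)) - 24) = 29*((9 + 38) - 24) = 29*(47 - 24) = 29*23 = 667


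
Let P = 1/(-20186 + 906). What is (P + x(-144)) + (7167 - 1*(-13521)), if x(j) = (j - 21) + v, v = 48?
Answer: 396608879/19280 ≈ 20571.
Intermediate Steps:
x(j) = 27 + j (x(j) = (j - 21) + 48 = (-21 + j) + 48 = 27 + j)
P = -1/19280 (P = 1/(-19280) = -1/19280 ≈ -5.1867e-5)
(P + x(-144)) + (7167 - 1*(-13521)) = (-1/19280 + (27 - 144)) + (7167 - 1*(-13521)) = (-1/19280 - 117) + (7167 + 13521) = -2255761/19280 + 20688 = 396608879/19280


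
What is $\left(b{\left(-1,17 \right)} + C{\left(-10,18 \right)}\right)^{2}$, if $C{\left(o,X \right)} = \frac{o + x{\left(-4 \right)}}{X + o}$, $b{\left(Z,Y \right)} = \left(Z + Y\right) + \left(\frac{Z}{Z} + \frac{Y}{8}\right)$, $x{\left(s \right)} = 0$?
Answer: $\frac{20449}{64} \approx 319.52$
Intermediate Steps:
$b{\left(Z,Y \right)} = 1 + Z + \frac{9 Y}{8}$ ($b{\left(Z,Y \right)} = \left(Y + Z\right) + \left(1 + Y \frac{1}{8}\right) = \left(Y + Z\right) + \left(1 + \frac{Y}{8}\right) = 1 + Z + \frac{9 Y}{8}$)
$C{\left(o,X \right)} = \frac{o}{X + o}$ ($C{\left(o,X \right)} = \frac{o + 0}{X + o} = \frac{o}{X + o}$)
$\left(b{\left(-1,17 \right)} + C{\left(-10,18 \right)}\right)^{2} = \left(\left(1 - 1 + \frac{9}{8} \cdot 17\right) - \frac{10}{18 - 10}\right)^{2} = \left(\left(1 - 1 + \frac{153}{8}\right) - \frac{10}{8}\right)^{2} = \left(\frac{153}{8} - \frac{5}{4}\right)^{2} = \left(\frac{143}{8}\right)^{2} = \frac{20449}{64}$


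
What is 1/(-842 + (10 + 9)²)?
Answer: -1/481 ≈ -0.0020790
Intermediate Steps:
1/(-842 + (10 + 9)²) = 1/(-842 + 19²) = 1/(-842 + 361) = 1/(-481) = -1/481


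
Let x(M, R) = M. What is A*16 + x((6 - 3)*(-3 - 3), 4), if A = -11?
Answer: -194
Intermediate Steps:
A*16 + x((6 - 3)*(-3 - 3), 4) = -11*16 + (6 - 3)*(-3 - 3) = -176 + 3*(-6) = -176 - 18 = -194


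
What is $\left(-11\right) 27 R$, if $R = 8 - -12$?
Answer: $-5940$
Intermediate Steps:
$R = 20$ ($R = 8 + 12 = 20$)
$\left(-11\right) 27 R = \left(-11\right) 27 \cdot 20 = \left(-297\right) 20 = -5940$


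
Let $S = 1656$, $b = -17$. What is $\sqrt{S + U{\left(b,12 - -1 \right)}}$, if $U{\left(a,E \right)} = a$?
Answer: $\sqrt{1639} \approx 40.485$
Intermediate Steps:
$\sqrt{S + U{\left(b,12 - -1 \right)}} = \sqrt{1656 - 17} = \sqrt{1639}$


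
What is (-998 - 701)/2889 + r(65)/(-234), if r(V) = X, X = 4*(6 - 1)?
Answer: -25297/37557 ≈ -0.67356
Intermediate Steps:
X = 20 (X = 4*5 = 20)
r(V) = 20
(-998 - 701)/2889 + r(65)/(-234) = (-998 - 701)/2889 + 20/(-234) = -1699*1/2889 + 20*(-1/234) = -1699/2889 - 10/117 = -25297/37557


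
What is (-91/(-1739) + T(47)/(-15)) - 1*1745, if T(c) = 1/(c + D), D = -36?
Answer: -500688299/286935 ≈ -1745.0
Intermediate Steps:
T(c) = 1/(-36 + c) (T(c) = 1/(c - 36) = 1/(-36 + c))
(-91/(-1739) + T(47)/(-15)) - 1*1745 = (-91/(-1739) + 1/((-36 + 47)*(-15))) - 1*1745 = (-91*(-1/1739) - 1/15/11) - 1745 = (91/1739 + (1/11)*(-1/15)) - 1745 = (91/1739 - 1/165) - 1745 = 13276/286935 - 1745 = -500688299/286935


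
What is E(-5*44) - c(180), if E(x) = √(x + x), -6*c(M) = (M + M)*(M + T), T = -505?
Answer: -19500 + 2*I*√110 ≈ -19500.0 + 20.976*I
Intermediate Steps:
c(M) = -M*(-505 + M)/3 (c(M) = -(M + M)*(M - 505)/6 = -2*M*(-505 + M)/6 = -M*(-505 + M)/3)
E(x) = √2*√x (E(x) = √(2*x) = √2*√x)
E(-5*44) - c(180) = √2*√(-5*44) - 180*(505 - 1*180)/3 = √2*√(-220) - 180*(505 - 180)/3 = √2*(2*I*√55) - 180*325/3 = 2*I*√110 - 1*19500 = 2*I*√110 - 19500 = -19500 + 2*I*√110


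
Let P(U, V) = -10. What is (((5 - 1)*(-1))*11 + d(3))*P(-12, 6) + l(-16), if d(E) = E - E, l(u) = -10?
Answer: 430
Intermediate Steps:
d(E) = 0
(((5 - 1)*(-1))*11 + d(3))*P(-12, 6) + l(-16) = (((5 - 1)*(-1))*11 + 0)*(-10) - 10 = ((4*(-1))*11 + 0)*(-10) - 10 = (-4*11 + 0)*(-10) - 10 = (-44 + 0)*(-10) - 10 = -44*(-10) - 10 = 440 - 10 = 430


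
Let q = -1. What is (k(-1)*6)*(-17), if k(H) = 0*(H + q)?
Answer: 0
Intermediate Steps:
k(H) = 0 (k(H) = 0*(H - 1) = 0*(-1 + H) = 0)
(k(-1)*6)*(-17) = (0*6)*(-17) = 0*(-17) = 0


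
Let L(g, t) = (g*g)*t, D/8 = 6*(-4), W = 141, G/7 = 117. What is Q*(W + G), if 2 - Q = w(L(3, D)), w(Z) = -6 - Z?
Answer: -1651200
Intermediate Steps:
G = 819 (G = 7*117 = 819)
D = -192 (D = 8*(6*(-4)) = 8*(-24) = -192)
L(g, t) = t*g² (L(g, t) = g²*t = t*g²)
Q = -1720 (Q = 2 - (-6 - (-192)*3²) = 2 - (-6 - (-192)*9) = 2 - (-6 - 1*(-1728)) = 2 - (-6 + 1728) = 2 - 1*1722 = 2 - 1722 = -1720)
Q*(W + G) = -1720*(141 + 819) = -1720*960 = -1651200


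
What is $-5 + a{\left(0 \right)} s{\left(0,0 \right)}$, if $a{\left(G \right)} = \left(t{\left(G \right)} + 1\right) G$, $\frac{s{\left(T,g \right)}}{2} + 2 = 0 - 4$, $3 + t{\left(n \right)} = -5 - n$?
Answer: $-5$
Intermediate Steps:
$t{\left(n \right)} = -8 - n$ ($t{\left(n \right)} = -3 - \left(5 + n\right) = -8 - n$)
$s{\left(T,g \right)} = -12$ ($s{\left(T,g \right)} = -4 + 2 \left(0 - 4\right) = -4 + 2 \left(-4\right) = -4 - 8 = -12$)
$a{\left(G \right)} = G \left(-7 - G\right)$ ($a{\left(G \right)} = \left(\left(-8 - G\right) + 1\right) G = \left(-7 - G\right) G = G \left(-7 - G\right)$)
$-5 + a{\left(0 \right)} s{\left(0,0 \right)} = -5 + \left(-1\right) 0 \left(7 + 0\right) \left(-12\right) = -5 + \left(-1\right) 0 \cdot 7 \left(-12\right) = -5 + 0 \left(-12\right) = -5 + 0 = -5$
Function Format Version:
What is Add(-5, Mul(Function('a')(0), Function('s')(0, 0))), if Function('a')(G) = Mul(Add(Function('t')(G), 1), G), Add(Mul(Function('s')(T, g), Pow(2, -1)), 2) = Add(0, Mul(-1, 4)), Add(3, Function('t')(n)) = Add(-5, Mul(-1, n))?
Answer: -5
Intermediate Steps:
Function('t')(n) = Add(-8, Mul(-1, n)) (Function('t')(n) = Add(-3, Add(-5, Mul(-1, n))) = Add(-8, Mul(-1, n)))
Function('s')(T, g) = -12 (Function('s')(T, g) = Add(-4, Mul(2, Add(0, Mul(-1, 4)))) = Add(-4, Mul(2, Add(0, -4))) = Add(-4, Mul(2, -4)) = Add(-4, -8) = -12)
Function('a')(G) = Mul(G, Add(-7, Mul(-1, G))) (Function('a')(G) = Mul(Add(Add(-8, Mul(-1, G)), 1), G) = Mul(Add(-7, Mul(-1, G)), G) = Mul(G, Add(-7, Mul(-1, G))))
Add(-5, Mul(Function('a')(0), Function('s')(0, 0))) = Add(-5, Mul(Mul(-1, 0, Add(7, 0)), -12)) = Add(-5, Mul(Mul(-1, 0, 7), -12)) = Add(-5, Mul(0, -12)) = Add(-5, 0) = -5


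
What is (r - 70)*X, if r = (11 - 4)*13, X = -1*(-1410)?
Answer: 29610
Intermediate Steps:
X = 1410
r = 91 (r = 7*13 = 91)
(r - 70)*X = (91 - 70)*1410 = 21*1410 = 29610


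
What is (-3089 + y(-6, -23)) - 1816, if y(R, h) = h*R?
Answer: -4767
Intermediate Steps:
y(R, h) = R*h
(-3089 + y(-6, -23)) - 1816 = (-3089 - 6*(-23)) - 1816 = (-3089 + 138) - 1816 = -2951 - 1816 = -4767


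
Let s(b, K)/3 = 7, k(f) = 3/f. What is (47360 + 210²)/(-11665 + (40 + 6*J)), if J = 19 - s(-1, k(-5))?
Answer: -91460/11637 ≈ -7.8594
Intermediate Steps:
s(b, K) = 21 (s(b, K) = 3*7 = 21)
J = -2 (J = 19 - 1*21 = 19 - 21 = -2)
(47360 + 210²)/(-11665 + (40 + 6*J)) = (47360 + 210²)/(-11665 + (40 + 6*(-2))) = (47360 + 44100)/(-11665 + (40 - 12)) = 91460/(-11665 + 28) = 91460/(-11637) = 91460*(-1/11637) = -91460/11637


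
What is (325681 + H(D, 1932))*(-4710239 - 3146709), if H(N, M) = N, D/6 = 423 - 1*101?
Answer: -2574038305124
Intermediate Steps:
D = 1932 (D = 6*(423 - 1*101) = 6*(423 - 101) = 6*322 = 1932)
(325681 + H(D, 1932))*(-4710239 - 3146709) = (325681 + 1932)*(-4710239 - 3146709) = 327613*(-7856948) = -2574038305124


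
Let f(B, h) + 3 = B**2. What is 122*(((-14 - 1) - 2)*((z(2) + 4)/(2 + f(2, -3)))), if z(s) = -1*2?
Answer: -4148/3 ≈ -1382.7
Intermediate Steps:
f(B, h) = -3 + B**2
z(s) = -2
122*(((-14 - 1) - 2)*((z(2) + 4)/(2 + f(2, -3)))) = 122*(((-14 - 1) - 2)*((-2 + 4)/(2 + (-3 + 2**2)))) = 122*((-15 - 2)*(2/(2 + (-3 + 4)))) = 122*(-34/(2 + 1)) = 122*(-34/3) = -4148/3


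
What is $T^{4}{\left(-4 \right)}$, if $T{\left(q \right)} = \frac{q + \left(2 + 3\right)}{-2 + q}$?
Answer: $\frac{1}{1296} \approx 0.0007716$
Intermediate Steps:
$T{\left(q \right)} = \frac{5 + q}{-2 + q}$ ($T{\left(q \right)} = \frac{q + 5}{-2 + q} = \frac{5 + q}{-2 + q}$)
$T^{4}{\left(-4 \right)} = \left(\frac{5 - 4}{-2 - 4}\right)^{4} = \left(\frac{1}{-6} \cdot 1\right)^{4} = \left(\left(- \frac{1}{6}\right) 1\right)^{4} = \left(- \frac{1}{6}\right)^{4} = \frac{1}{1296}$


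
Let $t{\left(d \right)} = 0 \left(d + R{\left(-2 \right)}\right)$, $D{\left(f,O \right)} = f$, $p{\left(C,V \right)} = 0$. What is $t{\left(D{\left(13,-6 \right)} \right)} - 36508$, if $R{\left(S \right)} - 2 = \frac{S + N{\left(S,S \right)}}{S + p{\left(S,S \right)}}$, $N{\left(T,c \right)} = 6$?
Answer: $-36508$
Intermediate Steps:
$R{\left(S \right)} = 2 + \frac{6 + S}{S}$ ($R{\left(S \right)} = 2 + \frac{S + 6}{S + 0} = 2 + \frac{6 + S}{S}$)
$t{\left(d \right)} = 0$ ($t{\left(d \right)} = 0 \left(d + \left(3 + \frac{6}{-2}\right)\right) = 0 \left(d + \left(3 + 6 \left(- \frac{1}{2}\right)\right)\right) = 0 \left(d + \left(3 - 3\right)\right) = 0 \left(d + 0\right) = 0 d = 0$)
$t{\left(D{\left(13,-6 \right)} \right)} - 36508 = 0 - 36508 = -36508$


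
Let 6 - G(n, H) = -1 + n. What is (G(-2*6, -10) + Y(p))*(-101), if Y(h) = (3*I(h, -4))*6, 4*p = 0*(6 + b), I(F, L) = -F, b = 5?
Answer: -1919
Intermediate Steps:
p = 0 (p = (0*(6 + 5))/4 = (0*11)/4 = (1/4)*0 = 0)
Y(h) = -18*h (Y(h) = (3*(-h))*6 = -3*h*6 = -18*h)
G(n, H) = 7 - n (G(n, H) = 6 - (-1 + n) = 6 + (1 - n) = 7 - n)
(G(-2*6, -10) + Y(p))*(-101) = ((7 - (-2)*6) - 18*0)*(-101) = ((7 - 1*(-12)) + 0)*(-101) = ((7 + 12) + 0)*(-101) = (19 + 0)*(-101) = 19*(-101) = -1919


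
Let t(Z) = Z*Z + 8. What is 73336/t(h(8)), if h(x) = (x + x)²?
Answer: 9167/8193 ≈ 1.1189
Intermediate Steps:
h(x) = 4*x² (h(x) = (2*x)² = 4*x²)
t(Z) = 8 + Z² (t(Z) = Z² + 8 = 8 + Z²)
73336/t(h(8)) = 73336/(8 + (4*8²)²) = 73336/(8 + (4*64)²) = 73336/(8 + 256²) = 73336/(8 + 65536) = 73336/65544 = 73336*(1/65544) = 9167/8193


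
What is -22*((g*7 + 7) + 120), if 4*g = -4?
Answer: -2640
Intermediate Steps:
g = -1 (g = (¼)*(-4) = -1)
-22*((g*7 + 7) + 120) = -22*((-1*7 + 7) + 120) = -22*((-7 + 7) + 120) = -22*(0 + 120) = -22*120 = -2640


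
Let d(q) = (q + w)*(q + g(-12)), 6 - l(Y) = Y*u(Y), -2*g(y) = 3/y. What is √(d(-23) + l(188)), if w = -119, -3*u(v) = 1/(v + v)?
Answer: 7*√2391/6 ≈ 57.047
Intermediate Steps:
g(y) = -3/(2*y)
u(v) = -1/(6*v) (u(v) = -1/(3*(v + v)) = -1/(2*v)/3 = -1/(6*v))
l(Y) = 37/6 (l(Y) = 6 - Y*(-1/(6*Y)) = 6 - 1*(-⅙) = 6 + ⅙ = 37/6)
d(q) = (-119 + q)*(⅛ + q) (d(q) = (q - 119)*(q - 3/2/(-12)) = (-119 + q)*(q - 3/2*(-1/12)) = (-119 + q)*(q + ⅛) = (-119 + q)*(⅛ + q))
√(d(-23) + l(188)) = √((-119/8 + (-23)² - 951/8*(-23)) + 37/6) = √((-119/8 + 529 + 21873/8) + 37/6) = √(12993/4 + 37/6) = √(39053/12) = 7*√2391/6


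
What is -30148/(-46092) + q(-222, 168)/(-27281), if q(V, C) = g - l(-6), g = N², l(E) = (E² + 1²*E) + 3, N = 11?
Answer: 204602873/314358963 ≈ 0.65086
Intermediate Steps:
l(E) = 3 + E + E² (l(E) = (E² + 1*E) + 3 = (E² + E) + 3 = (E + E²) + 3 = 3 + E + E²)
g = 121 (g = 11² = 121)
q(V, C) = 88 (q(V, C) = 121 - (3 - 6 + (-6)²) = 121 - (3 - 6 + 36) = 121 - 1*33 = 121 - 33 = 88)
-30148/(-46092) + q(-222, 168)/(-27281) = -30148/(-46092) + 88/(-27281) = -30148*(-1/46092) + 88*(-1/27281) = 7537/11523 - 88/27281 = 204602873/314358963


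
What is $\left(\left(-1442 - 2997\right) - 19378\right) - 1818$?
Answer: $-25635$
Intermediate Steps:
$\left(\left(-1442 - 2997\right) - 19378\right) - 1818 = \left(-4439 - 19378\right) - 1818 = -23817 - 1818 = -25635$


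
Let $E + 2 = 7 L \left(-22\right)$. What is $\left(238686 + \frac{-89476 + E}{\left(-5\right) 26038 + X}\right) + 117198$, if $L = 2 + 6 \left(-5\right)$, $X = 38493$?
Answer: $\frac{32633580314}{91697} \approx 3.5589 \cdot 10^{5}$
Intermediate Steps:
$L = -28$ ($L = 2 - 30 = -28$)
$E = 4310$ ($E = -2 + 7 \left(-28\right) \left(-22\right) = -2 - -4312 = -2 + 4312 = 4310$)
$\left(238686 + \frac{-89476 + E}{\left(-5\right) 26038 + X}\right) + 117198 = \left(238686 + \frac{-89476 + 4310}{\left(-5\right) 26038 + 38493}\right) + 117198 = \left(238686 - \frac{85166}{-130190 + 38493}\right) + 117198 = \left(238686 - \frac{85166}{-91697}\right) + 117198 = \left(238686 - - \frac{85166}{91697}\right) + 117198 = \left(238686 + \frac{85166}{91697}\right) + 117198 = \frac{21886875308}{91697} + 117198 = \frac{32633580314}{91697}$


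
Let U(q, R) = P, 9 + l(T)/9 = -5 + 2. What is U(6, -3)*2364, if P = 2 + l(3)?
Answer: -250584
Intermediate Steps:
l(T) = -108 (l(T) = -81 + 9*(-5 + 2) = -81 + 9*(-3) = -81 - 27 = -108)
P = -106 (P = 2 - 108 = -106)
U(q, R) = -106
U(6, -3)*2364 = -106*2364 = -250584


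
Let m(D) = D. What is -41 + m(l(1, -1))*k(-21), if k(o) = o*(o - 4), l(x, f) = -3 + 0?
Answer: -1616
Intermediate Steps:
l(x, f) = -3
k(o) = o*(-4 + o)
-41 + m(l(1, -1))*k(-21) = -41 - (-63)*(-4 - 21) = -41 - (-63)*(-25) = -41 - 3*525 = -41 - 1575 = -1616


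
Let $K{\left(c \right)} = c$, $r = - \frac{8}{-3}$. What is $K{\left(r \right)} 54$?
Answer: $144$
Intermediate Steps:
$r = \frac{8}{3}$ ($r = \left(-8\right) \left(- \frac{1}{3}\right) = \frac{8}{3} \approx 2.6667$)
$K{\left(r \right)} 54 = \frac{8}{3} \cdot 54 = 144$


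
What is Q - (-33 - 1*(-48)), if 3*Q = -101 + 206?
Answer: 20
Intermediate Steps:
Q = 35 (Q = (-101 + 206)/3 = (1/3)*105 = 35)
Q - (-33 - 1*(-48)) = 35 - (-33 - 1*(-48)) = 35 - (-33 + 48) = 35 - 1*15 = 35 - 15 = 20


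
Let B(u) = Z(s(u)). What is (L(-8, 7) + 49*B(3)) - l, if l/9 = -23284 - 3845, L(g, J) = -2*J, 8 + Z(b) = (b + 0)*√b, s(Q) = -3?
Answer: 243755 - 147*I*√3 ≈ 2.4376e+5 - 254.61*I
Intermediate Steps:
Z(b) = -8 + b^(3/2) (Z(b) = -8 + (b + 0)*√b = -8 + b*√b = -8 + b^(3/2))
B(u) = -8 - 3*I*√3 (B(u) = -8 + (-3)^(3/2) = -8 - 3*I*√3)
l = -244161 (l = 9*(-23284 - 3845) = 9*(-27129) = -244161)
(L(-8, 7) + 49*B(3)) - l = (-2*7 + 49*(-8 - 3*I*√3)) - 1*(-244161) = (-14 + (-392 - 147*I*√3)) + 244161 = (-406 - 147*I*√3) + 244161 = 243755 - 147*I*√3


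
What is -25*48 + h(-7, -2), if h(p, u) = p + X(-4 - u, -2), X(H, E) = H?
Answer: -1209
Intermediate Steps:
h(p, u) = -4 + p - u (h(p, u) = p + (-4 - u) = -4 + p - u)
-25*48 + h(-7, -2) = -25*48 + (-4 - 7 - 1*(-2)) = -1200 + (-4 - 7 + 2) = -1200 - 9 = -1209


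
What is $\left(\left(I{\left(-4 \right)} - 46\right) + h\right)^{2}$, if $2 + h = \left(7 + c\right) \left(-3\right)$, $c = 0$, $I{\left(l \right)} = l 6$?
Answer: $8649$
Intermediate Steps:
$I{\left(l \right)} = 6 l$
$h = -23$ ($h = -2 + \left(7 + 0\right) \left(-3\right) = -2 + 7 \left(-3\right) = -2 - 21 = -23$)
$\left(\left(I{\left(-4 \right)} - 46\right) + h\right)^{2} = \left(\left(6 \left(-4\right) - 46\right) - 23\right)^{2} = \left(\left(-24 - 46\right) - 23\right)^{2} = \left(-70 - 23\right)^{2} = \left(-93\right)^{2} = 8649$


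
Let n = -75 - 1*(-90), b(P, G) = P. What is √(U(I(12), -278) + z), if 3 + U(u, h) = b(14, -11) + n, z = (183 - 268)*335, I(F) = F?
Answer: 3*I*√3161 ≈ 168.67*I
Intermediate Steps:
n = 15 (n = -75 + 90 = 15)
z = -28475 (z = -85*335 = -28475)
U(u, h) = 26 (U(u, h) = -3 + (14 + 15) = -3 + 29 = 26)
√(U(I(12), -278) + z) = √(26 - 28475) = √(-28449) = 3*I*√3161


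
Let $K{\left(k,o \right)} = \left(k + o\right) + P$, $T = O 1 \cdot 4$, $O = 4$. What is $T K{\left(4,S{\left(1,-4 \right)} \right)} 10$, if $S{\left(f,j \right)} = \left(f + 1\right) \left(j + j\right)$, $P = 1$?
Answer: $-1760$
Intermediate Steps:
$S{\left(f,j \right)} = 2 j \left(1 + f\right)$ ($S{\left(f,j \right)} = \left(1 + f\right) 2 j = 2 j \left(1 + f\right)$)
$T = 16$ ($T = 4 \cdot 1 \cdot 4 = 4 \cdot 4 = 16$)
$K{\left(k,o \right)} = 1 + k + o$ ($K{\left(k,o \right)} = \left(k + o\right) + 1 = 1 + k + o$)
$T K{\left(4,S{\left(1,-4 \right)} \right)} 10 = 16 \left(1 + 4 + 2 \left(-4\right) \left(1 + 1\right)\right) 10 = 16 \left(1 + 4 + 2 \left(-4\right) 2\right) 10 = 16 \left(1 + 4 - 16\right) 10 = 16 \left(-11\right) 10 = \left(-176\right) 10 = -1760$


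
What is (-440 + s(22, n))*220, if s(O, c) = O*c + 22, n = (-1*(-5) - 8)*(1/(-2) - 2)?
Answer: -55660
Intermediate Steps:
n = 15/2 (n = (5 - 8)*(-1/2 - 2) = -3*(-5/2) = 15/2 ≈ 7.5000)
s(O, c) = 22 + O*c
(-440 + s(22, n))*220 = (-440 + (22 + 22*(15/2)))*220 = (-440 + (22 + 165))*220 = (-440 + 187)*220 = -253*220 = -55660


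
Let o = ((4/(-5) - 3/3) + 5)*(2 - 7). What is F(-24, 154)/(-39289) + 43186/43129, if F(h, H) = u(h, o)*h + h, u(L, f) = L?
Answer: 1672927546/1694495281 ≈ 0.98727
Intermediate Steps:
o = -16 (o = ((4*(-1/5) - 3*1/3) + 5)*(-5) = ((-4/5 - 1) + 5)*(-5) = (-9/5 + 5)*(-5) = (16/5)*(-5) = -16)
F(h, H) = h + h**2 (F(h, H) = h*h + h = h**2 + h = h + h**2)
F(-24, 154)/(-39289) + 43186/43129 = -24*(1 - 24)/(-39289) + 43186/43129 = -24*(-23)*(-1/39289) + 43186*(1/43129) = 552*(-1/39289) + 43186/43129 = -552/39289 + 43186/43129 = 1672927546/1694495281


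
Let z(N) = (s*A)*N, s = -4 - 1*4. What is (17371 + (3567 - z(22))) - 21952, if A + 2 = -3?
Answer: -1894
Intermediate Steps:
A = -5 (A = -2 - 3 = -5)
s = -8 (s = -4 - 4 = -8)
z(N) = 40*N (z(N) = (-8*(-5))*N = 40*N)
(17371 + (3567 - z(22))) - 21952 = (17371 + (3567 - 40*22)) - 21952 = (17371 + (3567 - 1*880)) - 21952 = (17371 + (3567 - 880)) - 21952 = (17371 + 2687) - 21952 = 20058 - 21952 = -1894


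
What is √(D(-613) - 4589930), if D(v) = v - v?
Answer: I*√4589930 ≈ 2142.4*I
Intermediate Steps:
D(v) = 0
√(D(-613) - 4589930) = √(0 - 4589930) = √(-4589930) = I*√4589930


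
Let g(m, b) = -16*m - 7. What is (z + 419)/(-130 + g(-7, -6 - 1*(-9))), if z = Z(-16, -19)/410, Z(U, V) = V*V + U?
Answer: -34427/2050 ≈ -16.794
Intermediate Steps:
Z(U, V) = U + V**2 (Z(U, V) = V**2 + U = U + V**2)
g(m, b) = -7 - 16*m
z = 69/82 (z = (-16 + (-19)**2)/410 = (-16 + 361)*(1/410) = 345*(1/410) = 69/82 ≈ 0.84146)
(z + 419)/(-130 + g(-7, -6 - 1*(-9))) = (69/82 + 419)/(-130 + (-7 - 16*(-7))) = 34427/(82*(-130 + (-7 + 112))) = 34427/(82*(-130 + 105)) = (34427/82)/(-25) = (34427/82)*(-1/25) = -34427/2050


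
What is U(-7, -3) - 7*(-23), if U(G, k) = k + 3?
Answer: 161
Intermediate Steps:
U(G, k) = 3 + k
U(-7, -3) - 7*(-23) = (3 - 3) - 7*(-23) = 0 + 161 = 161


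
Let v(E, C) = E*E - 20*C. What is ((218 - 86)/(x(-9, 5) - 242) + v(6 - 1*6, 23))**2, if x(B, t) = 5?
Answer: 1323795456/6241 ≈ 2.1211e+5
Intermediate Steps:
v(E, C) = E**2 - 20*C
((218 - 86)/(x(-9, 5) - 242) + v(6 - 1*6, 23))**2 = ((218 - 86)/(5 - 242) + ((6 - 1*6)**2 - 20*23))**2 = (132/(-237) + ((6 - 6)**2 - 460))**2 = (132*(-1/237) + (0**2 - 460))**2 = (-44/79 + (0 - 460))**2 = (-44/79 - 460)**2 = (-36384/79)**2 = 1323795456/6241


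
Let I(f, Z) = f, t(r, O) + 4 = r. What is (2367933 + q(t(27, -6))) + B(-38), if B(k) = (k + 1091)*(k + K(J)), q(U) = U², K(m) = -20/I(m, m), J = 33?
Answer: 25605908/11 ≈ 2.3278e+6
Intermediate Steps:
t(r, O) = -4 + r
K(m) = -20/m
B(k) = (1091 + k)*(-20/33 + k) (B(k) = (k + 1091)*(k - 20/33) = (1091 + k)*(k - 20*1/33) = (1091 + k)*(k - 20/33) = (1091 + k)*(-20/33 + k))
(2367933 + q(t(27, -6))) + B(-38) = (2367933 + (-4 + 27)²) + (-21820/33 + (-38)² + (35983/33)*(-38)) = (2367933 + 23²) + (-21820/33 + 1444 - 1367354/33) = (2367933 + 529) - 447174/11 = 2368462 - 447174/11 = 25605908/11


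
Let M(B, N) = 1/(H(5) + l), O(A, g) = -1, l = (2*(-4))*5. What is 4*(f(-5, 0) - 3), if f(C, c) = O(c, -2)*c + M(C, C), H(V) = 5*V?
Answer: -184/15 ≈ -12.267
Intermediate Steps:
l = -40 (l = -8*5 = -40)
M(B, N) = -1/15 (M(B, N) = 1/(5*5 - 40) = 1/(25 - 40) = 1/(-15) = -1/15)
f(C, c) = -1/15 - c (f(C, c) = -c - 1/15 = -1/15 - c)
4*(f(-5, 0) - 3) = 4*((-1/15 - 1*0) - 3) = 4*((-1/15 + 0) - 3) = 4*(-1/15 - 3) = 4*(-46/15) = -184/15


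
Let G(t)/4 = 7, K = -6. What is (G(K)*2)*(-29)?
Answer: -1624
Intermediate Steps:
G(t) = 28 (G(t) = 4*7 = 28)
(G(K)*2)*(-29) = (28*2)*(-29) = 56*(-29) = -1624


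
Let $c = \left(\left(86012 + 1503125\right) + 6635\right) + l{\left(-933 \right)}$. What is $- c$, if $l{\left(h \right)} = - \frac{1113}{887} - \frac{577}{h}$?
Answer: $- \frac{1320614103182}{827571} \approx -1.5958 \cdot 10^{6}$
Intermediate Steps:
$l{\left(h \right)} = - \frac{1113}{887} - \frac{577}{h}$ ($l{\left(h \right)} = \left(-1113\right) \frac{1}{887} - \frac{577}{h} = - \frac{1113}{887} - \frac{577}{h}$)
$c = \frac{1320614103182}{827571}$ ($c = \left(\left(86012 + 1503125\right) + 6635\right) - \left(\frac{1113}{887} + \frac{577}{-933}\right) = \left(1589137 + 6635\right) - \frac{526630}{827571} = 1595772 + \left(- \frac{1113}{887} + \frac{577}{933}\right) = 1595772 - \frac{526630}{827571} = \frac{1320614103182}{827571} \approx 1.5958 \cdot 10^{6}$)
$- c = \left(-1\right) \frac{1320614103182}{827571} = - \frac{1320614103182}{827571}$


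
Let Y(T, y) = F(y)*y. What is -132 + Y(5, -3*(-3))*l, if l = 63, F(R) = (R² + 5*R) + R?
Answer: 76413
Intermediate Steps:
F(R) = R² + 6*R
Y(T, y) = y²*(6 + y) (Y(T, y) = (y*(6 + y))*y = y²*(6 + y))
-132 + Y(5, -3*(-3))*l = -132 + ((-3*(-3))²*(6 - 3*(-3)))*63 = -132 + (9²*(6 + 9))*63 = -132 + (81*15)*63 = -132 + 1215*63 = -132 + 76545 = 76413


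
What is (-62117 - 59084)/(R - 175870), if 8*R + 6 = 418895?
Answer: 969608/988071 ≈ 0.98131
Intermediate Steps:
R = 418889/8 (R = -¾ + (⅛)*418895 = -¾ + 418895/8 = 418889/8 ≈ 52361.)
(-62117 - 59084)/(R - 175870) = (-62117 - 59084)/(418889/8 - 175870) = -121201/(-988071/8) = -121201*(-8/988071) = 969608/988071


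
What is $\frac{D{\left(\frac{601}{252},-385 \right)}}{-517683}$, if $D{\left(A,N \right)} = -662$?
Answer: $\frac{662}{517683} \approx 0.0012788$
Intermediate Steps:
$\frac{D{\left(\frac{601}{252},-385 \right)}}{-517683} = - \frac{662}{-517683} = \left(-662\right) \left(- \frac{1}{517683}\right) = \frac{662}{517683}$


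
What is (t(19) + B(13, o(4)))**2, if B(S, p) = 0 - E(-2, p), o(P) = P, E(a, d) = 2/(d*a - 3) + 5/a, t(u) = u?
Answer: 227529/484 ≈ 470.10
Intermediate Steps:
E(a, d) = 2/(-3 + a*d) + 5/a (E(a, d) = 2/(a*d - 3) + 5/a = 2/(-3 + a*d) + 5/a)
B(S, p) = (-19 - 10*p)/(2*(-3 - 2*p)) (B(S, p) = 0 - (-15 + 2*(-2) + 5*(-2)*p)/((-2)*(-3 - 2*p)) = 0 - (-1)*(-15 - 4 - 10*p)/(2*(-3 - 2*p)) = 0 - (-1)*(-19 - 10*p)/(2*(-3 - 2*p)) = 0 + (-19 - 10*p)/(2*(-3 - 2*p)) = (-19 - 10*p)/(2*(-3 - 2*p)))
(t(19) + B(13, o(4)))**2 = (19 + (19 + 10*4)/(2*(3 + 2*4)))**2 = (19 + (19 + 40)/(2*(3 + 8)))**2 = (19 + (1/2)*59/11)**2 = (19 + (1/2)*(1/11)*59)**2 = (19 + 59/22)**2 = (477/22)**2 = 227529/484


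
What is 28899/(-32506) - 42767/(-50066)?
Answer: -14168308/406861349 ≈ -0.034823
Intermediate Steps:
28899/(-32506) - 42767/(-50066) = 28899*(-1/32506) - 42767*(-1/50066) = -28899/32506 + 42767/50066 = -14168308/406861349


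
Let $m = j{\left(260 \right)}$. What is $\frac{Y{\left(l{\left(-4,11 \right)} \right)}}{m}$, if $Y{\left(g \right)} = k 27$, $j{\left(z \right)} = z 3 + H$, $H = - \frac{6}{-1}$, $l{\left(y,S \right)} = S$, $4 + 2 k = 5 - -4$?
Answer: $\frac{45}{524} \approx 0.085878$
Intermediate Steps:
$k = \frac{5}{2}$ ($k = -2 + \frac{5 - -4}{2} = -2 + \frac{5 + 4}{2} = -2 + \frac{1}{2} \cdot 9 = -2 + \frac{9}{2} = \frac{5}{2} \approx 2.5$)
$H = 6$ ($H = \left(-6\right) \left(-1\right) = 6$)
$j{\left(z \right)} = 6 + 3 z$ ($j{\left(z \right)} = z 3 + 6 = 3 z + 6 = 6 + 3 z$)
$Y{\left(g \right)} = \frac{135}{2}$ ($Y{\left(g \right)} = \frac{5}{2} \cdot 27 = \frac{135}{2}$)
$m = 786$ ($m = 6 + 3 \cdot 260 = 6 + 780 = 786$)
$\frac{Y{\left(l{\left(-4,11 \right)} \right)}}{m} = \frac{135}{2 \cdot 786} = \frac{135}{2} \cdot \frac{1}{786} = \frac{45}{524}$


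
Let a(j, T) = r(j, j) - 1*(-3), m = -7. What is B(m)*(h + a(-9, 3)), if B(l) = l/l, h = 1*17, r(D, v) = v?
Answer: 11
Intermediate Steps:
h = 17
B(l) = 1
a(j, T) = 3 + j (a(j, T) = j - 1*(-3) = j + 3 = 3 + j)
B(m)*(h + a(-9, 3)) = 1*(17 + (3 - 9)) = 1*(17 - 6) = 1*11 = 11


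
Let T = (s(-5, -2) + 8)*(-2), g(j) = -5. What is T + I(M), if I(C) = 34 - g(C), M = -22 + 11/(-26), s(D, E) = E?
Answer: 27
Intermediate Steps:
M = -583/26 (M = -22 + 11*(-1/26) = -22 - 11/26 = -583/26 ≈ -22.423)
I(C) = 39 (I(C) = 34 - 1*(-5) = 34 + 5 = 39)
T = -12 (T = (-2 + 8)*(-2) = 6*(-2) = -12)
T + I(M) = -12 + 39 = 27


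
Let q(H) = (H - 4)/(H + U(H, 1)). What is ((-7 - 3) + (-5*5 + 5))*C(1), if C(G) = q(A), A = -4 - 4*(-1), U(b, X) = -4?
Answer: -30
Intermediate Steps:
A = 0 (A = -4 - 1*(-4) = -4 + 4 = 0)
q(H) = 1 (q(H) = (H - 4)/(H - 4) = (-4 + H)/(-4 + H) = 1)
C(G) = 1
((-7 - 3) + (-5*5 + 5))*C(1) = ((-7 - 3) + (-5*5 + 5))*1 = (-10 + (-25 + 5))*1 = (-10 - 20)*1 = -30*1 = -30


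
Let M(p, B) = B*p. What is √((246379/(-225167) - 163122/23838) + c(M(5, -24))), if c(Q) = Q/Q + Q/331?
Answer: 5*I*√25601570482810195807403/296108790521 ≈ 2.7018*I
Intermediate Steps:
c(Q) = 1 + Q/331 (c(Q) = 1 + Q*(1/331) = 1 + Q/331)
√((246379/(-225167) - 163122/23838) + c(M(5, -24))) = √((246379/(-225167) - 163122/23838) + (1 + (-24*5)/331)) = √((246379*(-1/225167) - 163122*1/23838) + (1 + (1/331)*(-120))) = √((-246379/225167 - 27187/3973) + (1 - 120/331)) = √(-7100478996/894588491 + 211/331) = √(-2161500376075/296108790521) = 5*I*√25601570482810195807403/296108790521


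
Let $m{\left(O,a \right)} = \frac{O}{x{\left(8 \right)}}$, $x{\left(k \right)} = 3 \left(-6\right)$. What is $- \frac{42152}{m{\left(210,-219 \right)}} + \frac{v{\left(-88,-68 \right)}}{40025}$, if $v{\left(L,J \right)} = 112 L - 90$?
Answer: $\frac{1012210658}{280175} \approx 3612.8$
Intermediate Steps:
$x{\left(k \right)} = -18$
$m{\left(O,a \right)} = - \frac{O}{18}$ ($m{\left(O,a \right)} = \frac{O}{-18} = O \left(- \frac{1}{18}\right) = - \frac{O}{18}$)
$v{\left(L,J \right)} = -90 + 112 L$
$- \frac{42152}{m{\left(210,-219 \right)}} + \frac{v{\left(-88,-68 \right)}}{40025} = - \frac{42152}{\left(- \frac{1}{18}\right) 210} + \frac{-90 + 112 \left(-88\right)}{40025} = - \frac{42152}{- \frac{35}{3}} + \left(-90 - 9856\right) \frac{1}{40025} = \left(-42152\right) \left(- \frac{3}{35}\right) - \frac{9946}{40025} = \frac{126456}{35} - \frac{9946}{40025} = \frac{1012210658}{280175}$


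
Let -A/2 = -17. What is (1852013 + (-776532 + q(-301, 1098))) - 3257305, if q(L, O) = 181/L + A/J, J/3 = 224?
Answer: -31523001109/14448 ≈ -2.1818e+6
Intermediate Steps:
J = 672 (J = 3*224 = 672)
A = 34 (A = -2*(-17) = 34)
q(L, O) = 17/336 + 181/L (q(L, O) = 181/L + 34/672 = 181/L + 34*(1/672) = 181/L + 17/336 = 17/336 + 181/L)
(1852013 + (-776532 + q(-301, 1098))) - 3257305 = (1852013 + (-776532 + (17/336 + 181/(-301)))) - 3257305 = (1852013 + (-776532 + (17/336 + 181*(-1/301)))) - 3257305 = (1852013 + (-776532 + (17/336 - 181/301))) - 3257305 = (1852013 + (-776532 - 7957/14448)) - 3257305 = (1852013 - 11219342293/14448) - 3257305 = 15538541531/14448 - 3257305 = -31523001109/14448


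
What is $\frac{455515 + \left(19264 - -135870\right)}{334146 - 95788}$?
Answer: $\frac{610649}{238358} \approx 2.5619$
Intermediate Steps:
$\frac{455515 + \left(19264 - -135870\right)}{334146 - 95788} = \frac{455515 + \left(19264 + 135870\right)}{334146 - 95788} = \frac{455515 + 155134}{334146 - 95788} = \frac{610649}{238358}$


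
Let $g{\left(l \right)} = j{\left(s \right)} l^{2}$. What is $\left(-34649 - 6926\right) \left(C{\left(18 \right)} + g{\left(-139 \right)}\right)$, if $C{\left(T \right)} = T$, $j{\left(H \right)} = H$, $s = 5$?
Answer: $-4017101225$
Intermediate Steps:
$g{\left(l \right)} = 5 l^{2}$
$\left(-34649 - 6926\right) \left(C{\left(18 \right)} + g{\left(-139 \right)}\right) = \left(-34649 - 6926\right) \left(18 + 5 \left(-139\right)^{2}\right) = - 41575 \left(18 + 5 \cdot 19321\right) = - 41575 \left(18 + 96605\right) = \left(-41575\right) 96623 = -4017101225$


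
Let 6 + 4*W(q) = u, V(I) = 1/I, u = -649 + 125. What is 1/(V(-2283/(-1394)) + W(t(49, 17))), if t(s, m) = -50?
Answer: -4566/602207 ≈ -0.0075821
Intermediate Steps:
u = -524
W(q) = -265/2 (W(q) = -3/2 + (¼)*(-524) = -3/2 - 131 = -265/2)
1/(V(-2283/(-1394)) + W(t(49, 17))) = 1/(1/(-2283/(-1394)) - 265/2) = 1/(1/(-2283*(-1/1394)) - 265/2) = 1/(1/(2283/1394) - 265/2) = 1/(1394/2283 - 265/2) = 1/(-602207/4566) = -4566/602207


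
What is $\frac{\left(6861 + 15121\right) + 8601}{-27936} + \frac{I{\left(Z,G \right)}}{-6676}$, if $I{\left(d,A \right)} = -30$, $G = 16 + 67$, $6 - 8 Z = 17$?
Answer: $- \frac{50833507}{46625184} \approx -1.0903$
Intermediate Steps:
$Z = - \frac{11}{8}$ ($Z = \frac{3}{4} - \frac{17}{8} = - \frac{11}{8} \approx -1.375$)
$G = 83$
$\frac{\left(6861 + 15121\right) + 8601}{-27936} + \frac{I{\left(Z,G \right)}}{-6676} = \frac{\left(6861 + 15121\right) + 8601}{-27936} - \frac{30}{-6676} = \left(21982 + 8601\right) \left(- \frac{1}{27936}\right) - - \frac{15}{3338} = 30583 \left(- \frac{1}{27936}\right) + \frac{15}{3338} = - \frac{30583}{27936} + \frac{15}{3338} = - \frac{50833507}{46625184}$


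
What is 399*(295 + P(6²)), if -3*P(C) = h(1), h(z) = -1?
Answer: 117838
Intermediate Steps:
P(C) = ⅓ (P(C) = -⅓*(-1) = ⅓)
399*(295 + P(6²)) = 399*(295 + ⅓) = 399*(886/3) = 117838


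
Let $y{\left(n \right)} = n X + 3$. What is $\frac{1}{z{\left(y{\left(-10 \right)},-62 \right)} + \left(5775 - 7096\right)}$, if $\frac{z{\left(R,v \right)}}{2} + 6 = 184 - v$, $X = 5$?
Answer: $- \frac{1}{841} \approx -0.0011891$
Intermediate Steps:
$y{\left(n \right)} = 3 + 5 n$ ($y{\left(n \right)} = n 5 + 3 = 5 n + 3 = 3 + 5 n$)
$z{\left(R,v \right)} = 356 - 2 v$ ($z{\left(R,v \right)} = -12 + 2 \left(184 - v\right) = -12 - \left(-368 + 2 v\right) = 356 - 2 v$)
$\frac{1}{z{\left(y{\left(-10 \right)},-62 \right)} + \left(5775 - 7096\right)} = \frac{1}{\left(356 - -124\right) + \left(5775 - 7096\right)} = \frac{1}{\left(356 + 124\right) - 1321} = \frac{1}{480 - 1321} = \frac{1}{-841} = - \frac{1}{841}$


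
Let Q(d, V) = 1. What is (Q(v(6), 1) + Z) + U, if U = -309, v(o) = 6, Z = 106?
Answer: -202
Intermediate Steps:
(Q(v(6), 1) + Z) + U = (1 + 106) - 309 = 107 - 309 = -202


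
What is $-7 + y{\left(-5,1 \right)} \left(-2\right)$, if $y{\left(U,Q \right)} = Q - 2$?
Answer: $-5$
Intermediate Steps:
$y{\left(U,Q \right)} = -2 + Q$ ($y{\left(U,Q \right)} = Q - 2 = -2 + Q$)
$-7 + y{\left(-5,1 \right)} \left(-2\right) = -7 + \left(-2 + 1\right) \left(-2\right) = -7 - -2 = -7 + 2 = -5$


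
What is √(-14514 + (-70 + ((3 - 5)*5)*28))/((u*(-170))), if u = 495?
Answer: -2*I*√929/42075 ≈ -0.0014488*I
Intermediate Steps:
√(-14514 + (-70 + ((3 - 5)*5)*28))/((u*(-170))) = √(-14514 + (-70 + ((3 - 5)*5)*28))/((495*(-170))) = √(-14514 + (-70 - 2*5*28))/(-84150) = √(-14514 + (-70 - 10*28))*(-1/84150) = √(-14514 + (-70 - 280))*(-1/84150) = √(-14514 - 350)*(-1/84150) = √(-14864)*(-1/84150) = (4*I*√929)*(-1/84150) = -2*I*√929/42075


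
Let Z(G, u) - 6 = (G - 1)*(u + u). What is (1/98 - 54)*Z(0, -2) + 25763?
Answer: 1235932/49 ≈ 25223.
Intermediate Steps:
Z(G, u) = 6 + 2*u*(-1 + G) (Z(G, u) = 6 + (G - 1)*(u + u) = 6 + (-1 + G)*(2*u) = 6 + 2*u*(-1 + G))
(1/98 - 54)*Z(0, -2) + 25763 = (1/98 - 54)*(6 - 2*(-2) + 2*0*(-2)) + 25763 = (1/98 - 54)*(6 + 4 + 0) + 25763 = -5291/98*10 + 25763 = -26455/49 + 25763 = 1235932/49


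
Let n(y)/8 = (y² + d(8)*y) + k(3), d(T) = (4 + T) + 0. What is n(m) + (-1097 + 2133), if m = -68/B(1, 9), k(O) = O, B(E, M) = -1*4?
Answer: 5004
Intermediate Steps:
B(E, M) = -4
d(T) = 4 + T
m = 17 (m = -68/(-4) = -68*(-¼) = 17)
n(y) = 24 + 8*y² + 96*y (n(y) = 8*((y² + (4 + 8)*y) + 3) = 8*((y² + 12*y) + 3) = 8*(3 + y² + 12*y) = 24 + 8*y² + 96*y)
n(m) + (-1097 + 2133) = (24 + 8*17² + 96*17) + (-1097 + 2133) = (24 + 8*289 + 1632) + 1036 = (24 + 2312 + 1632) + 1036 = 3968 + 1036 = 5004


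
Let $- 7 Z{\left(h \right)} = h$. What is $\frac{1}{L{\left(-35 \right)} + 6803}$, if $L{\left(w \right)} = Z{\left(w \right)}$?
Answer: $\frac{1}{6808} \approx 0.00014689$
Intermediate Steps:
$Z{\left(h \right)} = - \frac{h}{7}$
$L{\left(w \right)} = - \frac{w}{7}$
$\frac{1}{L{\left(-35 \right)} + 6803} = \frac{1}{\left(- \frac{1}{7}\right) \left(-35\right) + 6803} = \frac{1}{5 + 6803} = \frac{1}{6808}$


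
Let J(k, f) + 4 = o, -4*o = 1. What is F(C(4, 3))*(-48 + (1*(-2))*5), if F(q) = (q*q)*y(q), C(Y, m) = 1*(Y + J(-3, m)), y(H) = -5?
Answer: 145/8 ≈ 18.125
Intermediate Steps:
o = -¼ (o = -¼*1 = -¼ ≈ -0.25000)
J(k, f) = -17/4 (J(k, f) = -4 - ¼ = -17/4)
C(Y, m) = -17/4 + Y (C(Y, m) = 1*(Y - 17/4) = 1*(-17/4 + Y) = -17/4 + Y)
F(q) = -5*q² (F(q) = (q*q)*(-5) = q²*(-5) = -5*q²)
F(C(4, 3))*(-48 + (1*(-2))*5) = (-5*(-17/4 + 4)²)*(-48 + (1*(-2))*5) = (-5*(-¼)²)*(-48 - 2*5) = (-5*1/16)*(-48 - 10) = -5/16*(-58) = 145/8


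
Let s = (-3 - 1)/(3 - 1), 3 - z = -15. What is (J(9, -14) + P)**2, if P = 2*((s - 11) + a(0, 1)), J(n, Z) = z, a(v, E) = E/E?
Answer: 36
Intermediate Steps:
a(v, E) = 1
z = 18 (z = 3 - 1*(-15) = 3 + 15 = 18)
s = -2 (s = -4/2 = -4*1/2 = -2)
J(n, Z) = 18
P = -24 (P = 2*((-2 - 11) + 1) = 2*(-13 + 1) = 2*(-12) = -24)
(J(9, -14) + P)**2 = (18 - 24)**2 = (-6)**2 = 36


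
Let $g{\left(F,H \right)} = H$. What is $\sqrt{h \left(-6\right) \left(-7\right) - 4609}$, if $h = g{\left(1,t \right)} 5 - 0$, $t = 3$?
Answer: $i \sqrt{3979} \approx 63.079 i$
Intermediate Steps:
$h = 15$ ($h = 3 \cdot 5 - 0 = 15 + 0 = 15$)
$\sqrt{h \left(-6\right) \left(-7\right) - 4609} = \sqrt{15 \left(-6\right) \left(-7\right) - 4609} = \sqrt{\left(-90\right) \left(-7\right) - 4609} = \sqrt{630 - 4609} = \sqrt{-3979} = i \sqrt{3979}$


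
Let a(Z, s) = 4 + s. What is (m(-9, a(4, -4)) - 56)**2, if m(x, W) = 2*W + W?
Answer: 3136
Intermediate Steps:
m(x, W) = 3*W
(m(-9, a(4, -4)) - 56)**2 = (3*(4 - 4) - 56)**2 = (3*0 - 56)**2 = (0 - 56)**2 = (-56)**2 = 3136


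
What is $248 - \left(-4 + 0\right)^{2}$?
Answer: $232$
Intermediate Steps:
$248 - \left(-4 + 0\right)^{2} = 248 - \left(-4\right)^{2} = 248 - 16 = 232$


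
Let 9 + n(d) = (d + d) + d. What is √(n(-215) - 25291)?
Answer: I*√25945 ≈ 161.07*I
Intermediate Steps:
n(d) = -9 + 3*d (n(d) = -9 + ((d + d) + d) = -9 + (2*d + d) = -9 + 3*d)
√(n(-215) - 25291) = √((-9 + 3*(-215)) - 25291) = √((-9 - 645) - 25291) = √(-654 - 25291) = √(-25945) = I*√25945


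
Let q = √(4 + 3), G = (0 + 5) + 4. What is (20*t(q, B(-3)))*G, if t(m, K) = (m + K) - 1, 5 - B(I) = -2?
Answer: 1080 + 180*√7 ≈ 1556.2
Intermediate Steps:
G = 9 (G = 5 + 4 = 9)
B(I) = 7 (B(I) = 5 - 1*(-2) = 5 + 2 = 7)
q = √7 ≈ 2.6458
t(m, K) = -1 + K + m (t(m, K) = (K + m) - 1 = -1 + K + m)
(20*t(q, B(-3)))*G = (20*(-1 + 7 + √7))*9 = (20*(6 + √7))*9 = (120 + 20*√7)*9 = 1080 + 180*√7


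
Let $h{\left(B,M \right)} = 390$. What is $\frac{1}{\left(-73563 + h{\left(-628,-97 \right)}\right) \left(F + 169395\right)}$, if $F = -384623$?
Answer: $\frac{1}{15748878444} \approx 6.3497 \cdot 10^{-11}$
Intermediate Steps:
$\frac{1}{\left(-73563 + h{\left(-628,-97 \right)}\right) \left(F + 169395\right)} = \frac{1}{\left(-73563 + 390\right) \left(-384623 + 169395\right)} = \frac{1}{\left(-73173\right) \left(-215228\right)} = \frac{1}{15748878444}$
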